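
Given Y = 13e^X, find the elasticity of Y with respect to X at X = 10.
Elasticity = 10

Elasticity = (dY/dX) · (X/Y)

dY/dX = 13·e^X
At X = 10: dY/dX = 13·e^10, Y = 13·e^10

Elasticity = (13·e^10) · (10 / (13·e^10)) = 10

Interpretation: for a small percentage change in X, the percentage change in Y is approximately 10.00 times as large.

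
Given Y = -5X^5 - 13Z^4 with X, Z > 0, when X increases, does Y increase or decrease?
Y decreases

Taking the partial derivative:
∂Y/∂X = -25X^4

∂Y/∂X = -25X^4 < 0 (assuming positive values)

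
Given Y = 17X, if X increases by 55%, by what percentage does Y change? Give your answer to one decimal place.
55.0%

For Y = 17X:
If X → X(1 + 0.55)
Then Y → Y · (1 + 0.55)^1
     = Y · 1.5500

Percentage change = ((1 + 0.55)^1 − 1) × 100% = 55.0%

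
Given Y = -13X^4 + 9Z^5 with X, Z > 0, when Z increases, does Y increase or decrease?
Y increases

Taking the partial derivative:
∂Y/∂Z = 45Z^4

∂Y/∂Z = 45Z^4 > 0 (assuming positive values)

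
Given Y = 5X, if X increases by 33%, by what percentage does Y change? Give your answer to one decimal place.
33.0%

For Y = 5X:
If X → X(1 + 0.33)
Then Y → Y · (1 + 0.33)^1
     = Y · 1.3300

Percentage change = ((1 + 0.33)^1 − 1) × 100% = 33.0%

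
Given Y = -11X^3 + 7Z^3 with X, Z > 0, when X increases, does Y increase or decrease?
Y decreases

Taking the partial derivative:
∂Y/∂X = -33X^2

∂Y/∂X = -33X^2 < 0 (assuming positive values)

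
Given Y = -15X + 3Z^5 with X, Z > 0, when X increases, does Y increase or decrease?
Y decreases

Taking the partial derivative:
∂Y/∂X = -15

∂Y/∂X = -15 < 0 (assuming positive values)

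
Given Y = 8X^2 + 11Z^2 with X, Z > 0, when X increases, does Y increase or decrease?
Y increases

Taking the partial derivative:
∂Y/∂X = 16X

∂Y/∂X = 16X > 0 (assuming positive values)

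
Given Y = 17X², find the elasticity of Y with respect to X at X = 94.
Elasticity = 2

Elasticity = (dY/dX) · (X/Y)

dY/dX = 34·X
At X = 94: dY/dX = 3196, Y = 150212

Elasticity = 3196 · (94 / 150212) = 2

Interpretation: for a small percentage change in X, the percentage change in Y is approximately 2.00 times as large.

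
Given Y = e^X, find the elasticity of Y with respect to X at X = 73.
Elasticity = 73

Elasticity = (dY/dX) · (X/Y)

dY/dX = e^X
At X = 73: dY/dX = e^73, Y = e^73

Elasticity = (e^73) · (73 / (e^73)) = 73

Interpretation: for a small percentage change in X, the percentage change in Y is approximately 73.00 times as large.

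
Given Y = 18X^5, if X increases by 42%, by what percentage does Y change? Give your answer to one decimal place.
477.4%

For Y = 18X^5:
If X → X(1 + 0.42)
Then Y → Y · (1 + 0.42)^5
     ≈ Y · 5.7735

Percentage change = ((1 + 0.42)^5 − 1) × 100% ≈ 477.4%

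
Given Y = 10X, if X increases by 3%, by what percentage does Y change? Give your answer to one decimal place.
3.0%

For Y = 10X:
If X → X(1 + 0.03)
Then Y → Y · (1 + 0.03)^1
     = Y · 1.0300

Percentage change = ((1 + 0.03)^1 − 1) × 100% = 3.0%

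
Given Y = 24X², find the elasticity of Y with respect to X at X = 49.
Elasticity = 2

Elasticity = (dY/dX) · (X/Y)

dY/dX = 48·X
At X = 49: dY/dX = 2352, Y = 57624

Elasticity = 2352 · (49 / 57624) = 2

Interpretation: for a small percentage change in X, the percentage change in Y is approximately 2.00 times as large.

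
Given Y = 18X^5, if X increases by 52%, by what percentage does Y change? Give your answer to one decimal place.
711.4%

For Y = 18X^5:
If X → X(1 + 0.52)
Then Y → Y · (1 + 0.52)^5
     ≈ Y · 8.1137

Percentage change = ((1 + 0.52)^5 − 1) × 100% ≈ 711.4%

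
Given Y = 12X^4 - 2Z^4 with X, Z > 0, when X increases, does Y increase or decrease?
Y increases

Taking the partial derivative:
∂Y/∂X = 48X^3

∂Y/∂X = 48X^3 > 0 (assuming positive values)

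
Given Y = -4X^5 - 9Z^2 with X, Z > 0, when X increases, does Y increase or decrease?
Y decreases

Taking the partial derivative:
∂Y/∂X = -20X^4

∂Y/∂X = -20X^4 < 0 (assuming positive values)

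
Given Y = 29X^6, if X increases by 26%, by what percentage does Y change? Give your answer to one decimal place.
300.2%

For Y = 29X^6:
If X → X(1 + 0.26)
Then Y → Y · (1 + 0.26)^6
     ≈ Y · 4.0015

Percentage change = ((1 + 0.26)^6 − 1) × 100% ≈ 300.2%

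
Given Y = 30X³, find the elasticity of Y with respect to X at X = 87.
Elasticity = 3

Elasticity = (dY/dX) · (X/Y)

dY/dX = 90·X²
At X = 87: dY/dX = 681210, Y = 19755090

Elasticity = 681210 · (87 / 19755090) = 3

Interpretation: for a small percentage change in X, the percentage change in Y is approximately 3.00 times as large.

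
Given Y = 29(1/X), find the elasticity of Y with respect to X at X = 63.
Elasticity = -1

Elasticity = (dY/dX) · (X/Y)

dY/dX = -29/X²
At X = 63: dY/dX = -29/3969, Y = 29/63

Elasticity = (-29/3969) · (63 / (29/63)) = -1

Interpretation: for a small percentage change in X, the percentage change in Y is approximately -1.00 times as large.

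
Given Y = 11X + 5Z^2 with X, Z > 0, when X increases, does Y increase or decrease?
Y increases

Taking the partial derivative:
∂Y/∂X = 11

∂Y/∂X = 11 > 0 (assuming positive values)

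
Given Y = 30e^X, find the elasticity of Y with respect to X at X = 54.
Elasticity = 54

Elasticity = (dY/dX) · (X/Y)

dY/dX = 30·e^X
At X = 54: dY/dX = 30·e^54, Y = 30·e^54

Elasticity = (30·e^54) · (54 / (30·e^54)) = 54

Interpretation: for a small percentage change in X, the percentage change in Y is approximately 54.00 times as large.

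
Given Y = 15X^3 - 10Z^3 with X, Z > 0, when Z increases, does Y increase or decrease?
Y decreases

Taking the partial derivative:
∂Y/∂Z = -30Z^2

∂Y/∂Z = -30Z^2 < 0 (assuming positive values)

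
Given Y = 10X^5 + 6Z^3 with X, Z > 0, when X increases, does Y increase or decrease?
Y increases

Taking the partial derivative:
∂Y/∂X = 50X^4

∂Y/∂X = 50X^4 > 0 (assuming positive values)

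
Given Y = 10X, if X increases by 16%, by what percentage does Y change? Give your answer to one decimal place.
16.0%

For Y = 10X:
If X → X(1 + 0.16)
Then Y → Y · (1 + 0.16)^1
     = Y · 1.1600

Percentage change = ((1 + 0.16)^1 − 1) × 100% = 16.0%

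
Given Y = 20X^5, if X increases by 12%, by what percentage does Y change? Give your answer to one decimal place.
76.2%

For Y = 20X^5:
If X → X(1 + 0.12)
Then Y → Y · (1 + 0.12)^5
     ≈ Y · 1.7623

Percentage change = ((1 + 0.12)^5 − 1) × 100% ≈ 76.2%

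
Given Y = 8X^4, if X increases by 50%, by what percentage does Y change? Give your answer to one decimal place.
406.3%

For Y = 8X^4:
If X → X(1 + 0.5)
Then Y → Y · (1 + 0.5)^4
     = Y · 5.0625

Percentage change = ((1 + 0.5)^4 − 1) × 100% ≈ 406.3%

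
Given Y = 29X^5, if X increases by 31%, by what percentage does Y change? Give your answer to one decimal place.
285.8%

For Y = 29X^5:
If X → X(1 + 0.31)
Then Y → Y · (1 + 0.31)^5
     ≈ Y · 3.8579

Percentage change = ((1 + 0.31)^5 − 1) × 100% ≈ 285.8%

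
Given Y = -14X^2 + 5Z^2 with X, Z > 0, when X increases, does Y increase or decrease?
Y decreases

Taking the partial derivative:
∂Y/∂X = -28X

∂Y/∂X = -28X < 0 (assuming positive values)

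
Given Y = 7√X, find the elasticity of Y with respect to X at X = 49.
Elasticity = 1/2

Elasticity = (dY/dX) · (X/Y)

dY/dX = 7/(2·√X)
At X = 49: dY/dX = 1/2, Y = 49

Elasticity = (1/2) · (49 / 49) = 1/2

Interpretation: for a small percentage change in X, the percentage change in Y is approximately 0.50 times as large.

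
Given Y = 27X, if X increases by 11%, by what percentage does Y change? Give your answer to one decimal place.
11.0%

For Y = 27X:
If X → X(1 + 0.11)
Then Y → Y · (1 + 0.11)^1
     = Y · 1.1100

Percentage change = ((1 + 0.11)^1 − 1) × 100% = 11.0%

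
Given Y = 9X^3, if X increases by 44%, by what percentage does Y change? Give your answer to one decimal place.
198.6%

For Y = 9X^3:
If X → X(1 + 0.44)
Then Y → Y · (1 + 0.44)^3
     ≈ Y · 2.9860

Percentage change = ((1 + 0.44)^3 − 1) × 100% ≈ 198.6%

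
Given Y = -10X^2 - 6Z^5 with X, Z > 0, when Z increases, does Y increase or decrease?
Y decreases

Taking the partial derivative:
∂Y/∂Z = -30Z^4

∂Y/∂Z = -30Z^4 < 0 (assuming positive values)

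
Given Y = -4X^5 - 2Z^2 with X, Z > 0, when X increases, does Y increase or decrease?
Y decreases

Taking the partial derivative:
∂Y/∂X = -20X^4

∂Y/∂X = -20X^4 < 0 (assuming positive values)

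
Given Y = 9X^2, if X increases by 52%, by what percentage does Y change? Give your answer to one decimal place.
131.0%

For Y = 9X^2:
If X → X(1 + 0.52)
Then Y → Y · (1 + 0.52)^2
     = Y · 2.3104

Percentage change = ((1 + 0.52)^2 − 1) × 100% ≈ 131.0%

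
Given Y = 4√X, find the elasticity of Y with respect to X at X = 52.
Elasticity = 1/2

Elasticity = (dY/dX) · (X/Y)

dY/dX = 2/√X
At X = 52: dY/dX = √13/13, Y = 8·√13

Elasticity = (√13/13) · (52 / (8·√13)) = 1/2

Interpretation: for a small percentage change in X, the percentage change in Y is approximately 0.50 times as large.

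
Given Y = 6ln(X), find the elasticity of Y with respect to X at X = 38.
Elasticity = 1/ln(38) ≈ 0.2749

Elasticity = (dY/dX) · (X/Y)

dY/dX = 6/X
At X = 38: dY/dX = 3/19, Y = 6·ln(38)

Elasticity = (3/19) · (38 / (6·ln(38))) = 1/ln(38) ≈ 0.2749

Interpretation: for a small percentage change in X, the percentage change in Y is approximately 0.27 times as large.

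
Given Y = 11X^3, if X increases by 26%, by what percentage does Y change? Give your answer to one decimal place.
100.0%

For Y = 11X^3:
If X → X(1 + 0.26)
Then Y → Y · (1 + 0.26)^3
     ≈ Y · 2.0004

Percentage change = ((1 + 0.26)^3 − 1) × 100% ≈ 100.0%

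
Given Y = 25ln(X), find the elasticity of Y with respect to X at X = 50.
Elasticity = 1/ln(50) ≈ 0.2556

Elasticity = (dY/dX) · (X/Y)

dY/dX = 25/X
At X = 50: dY/dX = 1/2, Y = 25·ln(50)

Elasticity = (1/2) · (50 / (25·ln(50))) = 1/ln(50) ≈ 0.2556

Interpretation: for a small percentage change in X, the percentage change in Y is approximately 0.26 times as large.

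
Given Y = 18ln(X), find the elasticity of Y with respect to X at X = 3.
Elasticity = 1/ln(3) ≈ 0.9102

Elasticity = (dY/dX) · (X/Y)

dY/dX = 18/X
At X = 3: dY/dX = 6, Y = 18·ln(3)

Elasticity = 6 · (3 / (18·ln(3))) = 1/ln(3) ≈ 0.9102

Interpretation: for a small percentage change in X, the percentage change in Y is approximately 0.91 times as large.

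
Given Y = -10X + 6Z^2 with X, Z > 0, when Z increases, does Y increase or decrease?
Y increases

Taking the partial derivative:
∂Y/∂Z = 12Z

∂Y/∂Z = 12Z > 0 (assuming positive values)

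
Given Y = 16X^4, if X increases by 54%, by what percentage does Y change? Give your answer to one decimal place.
462.4%

For Y = 16X^4:
If X → X(1 + 0.54)
Then Y → Y · (1 + 0.54)^4
     ≈ Y · 5.6245

Percentage change = ((1 + 0.54)^4 − 1) × 100% ≈ 462.4%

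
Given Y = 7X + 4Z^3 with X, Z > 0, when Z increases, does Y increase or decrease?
Y increases

Taking the partial derivative:
∂Y/∂Z = 12Z^2

∂Y/∂Z = 12Z^2 > 0 (assuming positive values)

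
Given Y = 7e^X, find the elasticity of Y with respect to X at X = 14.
Elasticity = 14

Elasticity = (dY/dX) · (X/Y)

dY/dX = 7·e^X
At X = 14: dY/dX = 7·e^14, Y = 7·e^14

Elasticity = (7·e^14) · (14 / (7·e^14)) = 14

Interpretation: for a small percentage change in X, the percentage change in Y is approximately 14.00 times as large.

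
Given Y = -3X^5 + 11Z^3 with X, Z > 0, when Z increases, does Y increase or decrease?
Y increases

Taking the partial derivative:
∂Y/∂Z = 33Z^2

∂Y/∂Z = 33Z^2 > 0 (assuming positive values)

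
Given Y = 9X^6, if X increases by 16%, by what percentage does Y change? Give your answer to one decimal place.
143.6%

For Y = 9X^6:
If X → X(1 + 0.16)
Then Y → Y · (1 + 0.16)^6
     ≈ Y · 2.4364

Percentage change = ((1 + 0.16)^6 − 1) × 100% ≈ 143.6%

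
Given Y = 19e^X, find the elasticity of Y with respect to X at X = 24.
Elasticity = 24

Elasticity = (dY/dX) · (X/Y)

dY/dX = 19·e^X
At X = 24: dY/dX = 19·e^24, Y = 19·e^24

Elasticity = (19·e^24) · (24 / (19·e^24)) = 24

Interpretation: for a small percentage change in X, the percentage change in Y is approximately 24.00 times as large.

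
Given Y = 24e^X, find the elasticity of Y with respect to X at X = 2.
Elasticity = 2

Elasticity = (dY/dX) · (X/Y)

dY/dX = 24·e^X
At X = 2: dY/dX = 24·e^2, Y = 24·e^2

Elasticity = (24·e^2) · (2 / (24·e^2)) = 2

Interpretation: for a small percentage change in X, the percentage change in Y is approximately 2.00 times as large.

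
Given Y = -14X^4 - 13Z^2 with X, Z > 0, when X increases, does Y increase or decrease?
Y decreases

Taking the partial derivative:
∂Y/∂X = -56X^3

∂Y/∂X = -56X^3 < 0 (assuming positive values)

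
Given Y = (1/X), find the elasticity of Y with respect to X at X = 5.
Elasticity = -1

Elasticity = (dY/dX) · (X/Y)

dY/dX = -1/X²
At X = 5: dY/dX = -1/25, Y = 1/5

Elasticity = (-1/25) · (5 / (1/5)) = -1

Interpretation: for a small percentage change in X, the percentage change in Y is approximately -1.00 times as large.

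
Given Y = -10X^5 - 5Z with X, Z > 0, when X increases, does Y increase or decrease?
Y decreases

Taking the partial derivative:
∂Y/∂X = -50X^4

∂Y/∂X = -50X^4 < 0 (assuming positive values)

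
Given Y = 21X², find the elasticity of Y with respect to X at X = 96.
Elasticity = 2

Elasticity = (dY/dX) · (X/Y)

dY/dX = 42·X
At X = 96: dY/dX = 4032, Y = 193536

Elasticity = 4032 · (96 / 193536) = 2

Interpretation: for a small percentage change in X, the percentage change in Y is approximately 2.00 times as large.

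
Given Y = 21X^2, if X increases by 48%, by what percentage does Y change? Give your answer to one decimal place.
119.0%

For Y = 21X^2:
If X → X(1 + 0.48)
Then Y → Y · (1 + 0.48)^2
     = Y · 2.1904

Percentage change = ((1 + 0.48)^2 − 1) × 100% ≈ 119.0%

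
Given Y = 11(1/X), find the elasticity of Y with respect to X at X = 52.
Elasticity = -1

Elasticity = (dY/dX) · (X/Y)

dY/dX = -11/X²
At X = 52: dY/dX = -11/2704, Y = 11/52

Elasticity = (-11/2704) · (52 / (11/52)) = -1

Interpretation: for a small percentage change in X, the percentage change in Y is approximately -1.00 times as large.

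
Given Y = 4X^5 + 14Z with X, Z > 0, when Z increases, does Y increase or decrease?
Y increases

Taking the partial derivative:
∂Y/∂Z = 14

∂Y/∂Z = 14 > 0 (assuming positive values)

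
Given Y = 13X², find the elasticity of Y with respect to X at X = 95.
Elasticity = 2

Elasticity = (dY/dX) · (X/Y)

dY/dX = 26·X
At X = 95: dY/dX = 2470, Y = 117325

Elasticity = 2470 · (95 / 117325) = 2

Interpretation: for a small percentage change in X, the percentage change in Y is approximately 2.00 times as large.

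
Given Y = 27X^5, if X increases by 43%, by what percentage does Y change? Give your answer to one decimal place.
498.0%

For Y = 27X^5:
If X → X(1 + 0.43)
Then Y → Y · (1 + 0.43)^5
     ≈ Y · 5.9797

Percentage change = ((1 + 0.43)^5 − 1) × 100% ≈ 498.0%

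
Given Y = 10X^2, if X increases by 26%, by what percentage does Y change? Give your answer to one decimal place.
58.8%

For Y = 10X^2:
If X → X(1 + 0.26)
Then Y → Y · (1 + 0.26)^2
     = Y · 1.5876

Percentage change = ((1 + 0.26)^2 − 1) × 100% ≈ 58.8%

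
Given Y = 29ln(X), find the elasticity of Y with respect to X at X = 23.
Elasticity = 1/ln(23) ≈ 0.3189

Elasticity = (dY/dX) · (X/Y)

dY/dX = 29/X
At X = 23: dY/dX = 29/23, Y = 29·ln(23)

Elasticity = (29/23) · (23 / (29·ln(23))) = 1/ln(23) ≈ 0.3189

Interpretation: for a small percentage change in X, the percentage change in Y is approximately 0.32 times as large.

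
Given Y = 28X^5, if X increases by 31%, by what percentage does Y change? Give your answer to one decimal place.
285.8%

For Y = 28X^5:
If X → X(1 + 0.31)
Then Y → Y · (1 + 0.31)^5
     ≈ Y · 3.8579

Percentage change = ((1 + 0.31)^5 − 1) × 100% ≈ 285.8%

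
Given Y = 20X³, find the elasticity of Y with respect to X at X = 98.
Elasticity = 3

Elasticity = (dY/dX) · (X/Y)

dY/dX = 60·X²
At X = 98: dY/dX = 576240, Y = 18823840

Elasticity = 576240 · (98 / 18823840) = 3

Interpretation: for a small percentage change in X, the percentage change in Y is approximately 3.00 times as large.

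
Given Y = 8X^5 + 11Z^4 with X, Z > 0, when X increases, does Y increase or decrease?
Y increases

Taking the partial derivative:
∂Y/∂X = 40X^4

∂Y/∂X = 40X^4 > 0 (assuming positive values)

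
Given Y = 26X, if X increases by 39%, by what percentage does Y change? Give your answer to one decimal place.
39.0%

For Y = 26X:
If X → X(1 + 0.39)
Then Y → Y · (1 + 0.39)^1
     = Y · 1.3900

Percentage change = ((1 + 0.39)^1 − 1) × 100% = 39.0%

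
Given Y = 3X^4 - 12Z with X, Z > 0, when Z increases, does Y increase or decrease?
Y decreases

Taking the partial derivative:
∂Y/∂Z = -12

∂Y/∂Z = -12 < 0 (assuming positive values)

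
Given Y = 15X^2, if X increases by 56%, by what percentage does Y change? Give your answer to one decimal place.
143.4%

For Y = 15X^2:
If X → X(1 + 0.56)
Then Y → Y · (1 + 0.56)^2
     = Y · 2.4336

Percentage change = ((1 + 0.56)^2 − 1) × 100% ≈ 143.4%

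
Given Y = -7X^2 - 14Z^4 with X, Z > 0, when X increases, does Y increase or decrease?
Y decreases

Taking the partial derivative:
∂Y/∂X = -14X

∂Y/∂X = -14X < 0 (assuming positive values)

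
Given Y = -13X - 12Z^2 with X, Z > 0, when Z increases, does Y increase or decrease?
Y decreases

Taking the partial derivative:
∂Y/∂Z = -24Z

∂Y/∂Z = -24Z < 0 (assuming positive values)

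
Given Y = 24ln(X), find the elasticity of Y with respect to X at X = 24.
Elasticity = 1/ln(24) ≈ 0.3147

Elasticity = (dY/dX) · (X/Y)

dY/dX = 24/X
At X = 24: dY/dX = 1, Y = 24·ln(24)

Elasticity = 1 · (24 / (24·ln(24))) = 1/ln(24) ≈ 0.3147

Interpretation: for a small percentage change in X, the percentage change in Y is approximately 0.31 times as large.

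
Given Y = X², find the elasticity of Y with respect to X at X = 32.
Elasticity = 2

Elasticity = (dY/dX) · (X/Y)

dY/dX = 2·X
At X = 32: dY/dX = 64, Y = 1024

Elasticity = 64 · (32 / 1024) = 2

Interpretation: for a small percentage change in X, the percentage change in Y is approximately 2.00 times as large.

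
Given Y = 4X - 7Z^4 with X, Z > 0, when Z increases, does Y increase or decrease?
Y decreases

Taking the partial derivative:
∂Y/∂Z = -28Z^3

∂Y/∂Z = -28Z^3 < 0 (assuming positive values)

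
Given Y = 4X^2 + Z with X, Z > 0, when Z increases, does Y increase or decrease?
Y increases

Taking the partial derivative:
∂Y/∂Z = 1

∂Y/∂Z = 1 > 0 (assuming positive values)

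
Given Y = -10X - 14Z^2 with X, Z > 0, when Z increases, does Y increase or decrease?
Y decreases

Taking the partial derivative:
∂Y/∂Z = -28Z

∂Y/∂Z = -28Z < 0 (assuming positive values)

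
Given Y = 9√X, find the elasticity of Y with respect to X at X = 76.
Elasticity = 1/2

Elasticity = (dY/dX) · (X/Y)

dY/dX = 9/(2·√X)
At X = 76: dY/dX = 9·√19/76, Y = 18·√19

Elasticity = (9·√19/76) · (76 / (18·√19)) = 1/2

Interpretation: for a small percentage change in X, the percentage change in Y is approximately 0.50 times as large.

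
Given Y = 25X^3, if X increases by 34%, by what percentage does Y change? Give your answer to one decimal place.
140.6%

For Y = 25X^3:
If X → X(1 + 0.34)
Then Y → Y · (1 + 0.34)^3
     ≈ Y · 2.4061

Percentage change = ((1 + 0.34)^3 − 1) × 100% ≈ 140.6%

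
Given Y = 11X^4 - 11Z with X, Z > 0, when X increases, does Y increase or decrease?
Y increases

Taking the partial derivative:
∂Y/∂X = 44X^3

∂Y/∂X = 44X^3 > 0 (assuming positive values)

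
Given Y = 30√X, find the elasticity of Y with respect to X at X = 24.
Elasticity = 1/2

Elasticity = (dY/dX) · (X/Y)

dY/dX = 15/√X
At X = 24: dY/dX = 5·√6/4, Y = 60·√6

Elasticity = (5·√6/4) · (24 / (60·√6)) = 1/2

Interpretation: for a small percentage change in X, the percentage change in Y is approximately 0.50 times as large.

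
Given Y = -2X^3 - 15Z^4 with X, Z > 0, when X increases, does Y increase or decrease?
Y decreases

Taking the partial derivative:
∂Y/∂X = -6X^2

∂Y/∂X = -6X^2 < 0 (assuming positive values)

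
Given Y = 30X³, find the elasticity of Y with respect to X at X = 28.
Elasticity = 3

Elasticity = (dY/dX) · (X/Y)

dY/dX = 90·X²
At X = 28: dY/dX = 70560, Y = 658560

Elasticity = 70560 · (28 / 658560) = 3

Interpretation: for a small percentage change in X, the percentage change in Y is approximately 3.00 times as large.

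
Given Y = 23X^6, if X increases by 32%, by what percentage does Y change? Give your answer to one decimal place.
429.0%

For Y = 23X^6:
If X → X(1 + 0.32)
Then Y → Y · (1 + 0.32)^6
     ≈ Y · 5.2899

Percentage change = ((1 + 0.32)^6 − 1) × 100% ≈ 429.0%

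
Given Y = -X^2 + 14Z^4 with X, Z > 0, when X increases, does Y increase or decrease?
Y decreases

Taking the partial derivative:
∂Y/∂X = -2X

∂Y/∂X = -2X < 0 (assuming positive values)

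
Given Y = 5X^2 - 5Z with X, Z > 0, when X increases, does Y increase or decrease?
Y increases

Taking the partial derivative:
∂Y/∂X = 10X

∂Y/∂X = 10X > 0 (assuming positive values)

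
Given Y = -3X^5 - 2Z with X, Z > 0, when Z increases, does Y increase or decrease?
Y decreases

Taking the partial derivative:
∂Y/∂Z = -2

∂Y/∂Z = -2 < 0 (assuming positive values)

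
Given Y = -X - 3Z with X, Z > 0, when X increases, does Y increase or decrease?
Y decreases

Taking the partial derivative:
∂Y/∂X = -1

∂Y/∂X = -1 < 0 (assuming positive values)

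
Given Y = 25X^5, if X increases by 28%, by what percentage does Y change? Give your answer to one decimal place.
243.6%

For Y = 25X^5:
If X → X(1 + 0.28)
Then Y → Y · (1 + 0.28)^5
     ≈ Y · 3.4360

Percentage change = ((1 + 0.28)^5 − 1) × 100% ≈ 243.6%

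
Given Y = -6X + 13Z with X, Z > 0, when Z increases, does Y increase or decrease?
Y increases

Taking the partial derivative:
∂Y/∂Z = 13

∂Y/∂Z = 13 > 0 (assuming positive values)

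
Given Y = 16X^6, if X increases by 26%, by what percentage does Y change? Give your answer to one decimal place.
300.2%

For Y = 16X^6:
If X → X(1 + 0.26)
Then Y → Y · (1 + 0.26)^6
     ≈ Y · 4.0015

Percentage change = ((1 + 0.26)^6 − 1) × 100% ≈ 300.2%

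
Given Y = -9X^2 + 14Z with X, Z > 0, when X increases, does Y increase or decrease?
Y decreases

Taking the partial derivative:
∂Y/∂X = -18X

∂Y/∂X = -18X < 0 (assuming positive values)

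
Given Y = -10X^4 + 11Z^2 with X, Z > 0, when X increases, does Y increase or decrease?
Y decreases

Taking the partial derivative:
∂Y/∂X = -40X^3

∂Y/∂X = -40X^3 < 0 (assuming positive values)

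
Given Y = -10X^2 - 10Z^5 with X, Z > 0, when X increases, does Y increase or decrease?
Y decreases

Taking the partial derivative:
∂Y/∂X = -20X

∂Y/∂X = -20X < 0 (assuming positive values)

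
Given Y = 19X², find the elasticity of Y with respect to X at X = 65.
Elasticity = 2

Elasticity = (dY/dX) · (X/Y)

dY/dX = 38·X
At X = 65: dY/dX = 2470, Y = 80275

Elasticity = 2470 · (65 / 80275) = 2

Interpretation: for a small percentage change in X, the percentage change in Y is approximately 2.00 times as large.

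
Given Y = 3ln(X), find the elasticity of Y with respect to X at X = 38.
Elasticity = 1/ln(38) ≈ 0.2749

Elasticity = (dY/dX) · (X/Y)

dY/dX = 3/X
At X = 38: dY/dX = 3/38, Y = 3·ln(38)

Elasticity = (3/38) · (38 / (3·ln(38))) = 1/ln(38) ≈ 0.2749

Interpretation: for a small percentage change in X, the percentage change in Y is approximately 0.27 times as large.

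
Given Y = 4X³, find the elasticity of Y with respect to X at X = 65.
Elasticity = 3

Elasticity = (dY/dX) · (X/Y)

dY/dX = 12·X²
At X = 65: dY/dX = 50700, Y = 1098500

Elasticity = 50700 · (65 / 1098500) = 3

Interpretation: for a small percentage change in X, the percentage change in Y is approximately 3.00 times as large.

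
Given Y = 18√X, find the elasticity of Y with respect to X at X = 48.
Elasticity = 1/2

Elasticity = (dY/dX) · (X/Y)

dY/dX = 9/√X
At X = 48: dY/dX = 3·√3/4, Y = 72·√3

Elasticity = (3·√3/4) · (48 / (72·√3)) = 1/2

Interpretation: for a small percentage change in X, the percentage change in Y is approximately 0.50 times as large.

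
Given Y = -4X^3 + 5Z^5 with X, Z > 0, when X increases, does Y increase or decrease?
Y decreases

Taking the partial derivative:
∂Y/∂X = -12X^2

∂Y/∂X = -12X^2 < 0 (assuming positive values)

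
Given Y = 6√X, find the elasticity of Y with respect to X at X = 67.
Elasticity = 1/2

Elasticity = (dY/dX) · (X/Y)

dY/dX = 3/√X
At X = 67: dY/dX = 3·√67/67, Y = 6·√67

Elasticity = (3·√67/67) · (67 / (6·√67)) = 1/2

Interpretation: for a small percentage change in X, the percentage change in Y is approximately 0.50 times as large.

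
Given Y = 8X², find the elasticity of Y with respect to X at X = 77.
Elasticity = 2

Elasticity = (dY/dX) · (X/Y)

dY/dX = 16·X
At X = 77: dY/dX = 1232, Y = 47432

Elasticity = 1232 · (77 / 47432) = 2

Interpretation: for a small percentage change in X, the percentage change in Y is approximately 2.00 times as large.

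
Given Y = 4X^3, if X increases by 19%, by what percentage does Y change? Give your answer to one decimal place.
68.5%

For Y = 4X^3:
If X → X(1 + 0.19)
Then Y → Y · (1 + 0.19)^3
     ≈ Y · 1.6852

Percentage change = ((1 + 0.19)^3 − 1) × 100% ≈ 68.5%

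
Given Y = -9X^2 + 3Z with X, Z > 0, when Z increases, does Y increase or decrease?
Y increases

Taking the partial derivative:
∂Y/∂Z = 3

∂Y/∂Z = 3 > 0 (assuming positive values)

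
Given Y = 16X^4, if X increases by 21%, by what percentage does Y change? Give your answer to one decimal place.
114.4%

For Y = 16X^4:
If X → X(1 + 0.21)
Then Y → Y · (1 + 0.21)^4
     ≈ Y · 2.1436

Percentage change = ((1 + 0.21)^4 − 1) × 100% ≈ 114.4%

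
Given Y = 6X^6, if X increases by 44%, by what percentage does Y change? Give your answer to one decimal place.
791.6%

For Y = 6X^6:
If X → X(1 + 0.44)
Then Y → Y · (1 + 0.44)^6
     ≈ Y · 8.9161

Percentage change = ((1 + 0.44)^6 − 1) × 100% ≈ 791.6%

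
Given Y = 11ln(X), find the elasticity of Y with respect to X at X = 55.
Elasticity = 1/ln(55) ≈ 0.2495

Elasticity = (dY/dX) · (X/Y)

dY/dX = 11/X
At X = 55: dY/dX = 1/5, Y = 11·ln(55)

Elasticity = (1/5) · (55 / (11·ln(55))) = 1/ln(55) ≈ 0.2495

Interpretation: for a small percentage change in X, the percentage change in Y is approximately 0.25 times as large.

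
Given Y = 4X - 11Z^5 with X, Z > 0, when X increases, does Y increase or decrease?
Y increases

Taking the partial derivative:
∂Y/∂X = 4

∂Y/∂X = 4 > 0 (assuming positive values)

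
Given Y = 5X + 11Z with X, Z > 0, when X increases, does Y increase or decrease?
Y increases

Taking the partial derivative:
∂Y/∂X = 5

∂Y/∂X = 5 > 0 (assuming positive values)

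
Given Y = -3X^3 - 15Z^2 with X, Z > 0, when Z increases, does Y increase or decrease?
Y decreases

Taking the partial derivative:
∂Y/∂Z = -30Z

∂Y/∂Z = -30Z < 0 (assuming positive values)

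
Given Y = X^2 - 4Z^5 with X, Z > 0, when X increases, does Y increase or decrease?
Y increases

Taking the partial derivative:
∂Y/∂X = 2X

∂Y/∂X = 2X > 0 (assuming positive values)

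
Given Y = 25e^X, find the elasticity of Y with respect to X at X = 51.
Elasticity = 51

Elasticity = (dY/dX) · (X/Y)

dY/dX = 25·e^X
At X = 51: dY/dX = 25·e^51, Y = 25·e^51

Elasticity = (25·e^51) · (51 / (25·e^51)) = 51

Interpretation: for a small percentage change in X, the percentage change in Y is approximately 51.00 times as large.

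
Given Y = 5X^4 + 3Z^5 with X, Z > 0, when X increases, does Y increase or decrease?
Y increases

Taking the partial derivative:
∂Y/∂X = 20X^3

∂Y/∂X = 20X^3 > 0 (assuming positive values)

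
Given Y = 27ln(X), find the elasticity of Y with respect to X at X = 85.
Elasticity = 1/ln(85) ≈ 0.2251

Elasticity = (dY/dX) · (X/Y)

dY/dX = 27/X
At X = 85: dY/dX = 27/85, Y = 27·ln(85)

Elasticity = (27/85) · (85 / (27·ln(85))) = 1/ln(85) ≈ 0.2251

Interpretation: for a small percentage change in X, the percentage change in Y is approximately 0.23 times as large.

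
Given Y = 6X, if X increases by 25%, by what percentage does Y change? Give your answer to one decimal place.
25.0%

For Y = 6X:
If X → X(1 + 0.25)
Then Y → Y · (1 + 0.25)^1
     = Y · 1.2500

Percentage change = ((1 + 0.25)^1 − 1) × 100% = 25.0%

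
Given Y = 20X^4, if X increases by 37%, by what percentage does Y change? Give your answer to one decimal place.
252.3%

For Y = 20X^4:
If X → X(1 + 0.37)
Then Y → Y · (1 + 0.37)^4
     ≈ Y · 3.5228

Percentage change = ((1 + 0.37)^4 − 1) × 100% ≈ 252.3%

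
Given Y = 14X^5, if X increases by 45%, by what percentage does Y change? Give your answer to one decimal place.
541.0%

For Y = 14X^5:
If X → X(1 + 0.45)
Then Y → Y · (1 + 0.45)^5
     ≈ Y · 6.4097

Percentage change = ((1 + 0.45)^5 − 1) × 100% ≈ 541.0%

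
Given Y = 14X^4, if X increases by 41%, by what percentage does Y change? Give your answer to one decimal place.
295.3%

For Y = 14X^4:
If X → X(1 + 0.41)
Then Y → Y · (1 + 0.41)^4
     ≈ Y · 3.9525

Percentage change = ((1 + 0.41)^4 − 1) × 100% ≈ 295.3%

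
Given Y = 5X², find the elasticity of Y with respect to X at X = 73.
Elasticity = 2

Elasticity = (dY/dX) · (X/Y)

dY/dX = 10·X
At X = 73: dY/dX = 730, Y = 26645

Elasticity = 730 · (73 / 26645) = 2

Interpretation: for a small percentage change in X, the percentage change in Y is approximately 2.00 times as large.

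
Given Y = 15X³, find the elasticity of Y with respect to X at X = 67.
Elasticity = 3

Elasticity = (dY/dX) · (X/Y)

dY/dX = 45·X²
At X = 67: dY/dX = 202005, Y = 4511445

Elasticity = 202005 · (67 / 4511445) = 3

Interpretation: for a small percentage change in X, the percentage change in Y is approximately 3.00 times as large.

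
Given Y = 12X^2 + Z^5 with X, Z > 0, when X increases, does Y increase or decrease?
Y increases

Taking the partial derivative:
∂Y/∂X = 24X

∂Y/∂X = 24X > 0 (assuming positive values)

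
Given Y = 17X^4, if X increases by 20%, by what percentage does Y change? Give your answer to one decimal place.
107.4%

For Y = 17X^4:
If X → X(1 + 0.2)
Then Y → Y · (1 + 0.2)^4
     = Y · 2.0736

Percentage change = ((1 + 0.2)^4 − 1) × 100% ≈ 107.4%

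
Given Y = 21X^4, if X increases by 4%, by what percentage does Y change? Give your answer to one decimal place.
17.0%

For Y = 21X^4:
If X → X(1 + 0.04)
Then Y → Y · (1 + 0.04)^4
     ≈ Y · 1.1699

Percentage change = ((1 + 0.04)^4 − 1) × 100% ≈ 17.0%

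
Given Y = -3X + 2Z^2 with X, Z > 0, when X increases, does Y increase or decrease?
Y decreases

Taking the partial derivative:
∂Y/∂X = -3

∂Y/∂X = -3 < 0 (assuming positive values)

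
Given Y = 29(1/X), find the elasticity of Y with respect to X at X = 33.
Elasticity = -1

Elasticity = (dY/dX) · (X/Y)

dY/dX = -29/X²
At X = 33: dY/dX = -29/1089, Y = 29/33

Elasticity = (-29/1089) · (33 / (29/33)) = -1

Interpretation: for a small percentage change in X, the percentage change in Y is approximately -1.00 times as large.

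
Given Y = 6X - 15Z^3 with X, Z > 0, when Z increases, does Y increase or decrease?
Y decreases

Taking the partial derivative:
∂Y/∂Z = -45Z^2

∂Y/∂Z = -45Z^2 < 0 (assuming positive values)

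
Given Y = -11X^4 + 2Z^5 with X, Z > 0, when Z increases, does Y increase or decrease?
Y increases

Taking the partial derivative:
∂Y/∂Z = 10Z^4

∂Y/∂Z = 10Z^4 > 0 (assuming positive values)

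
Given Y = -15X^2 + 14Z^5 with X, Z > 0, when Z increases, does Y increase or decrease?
Y increases

Taking the partial derivative:
∂Y/∂Z = 70Z^4

∂Y/∂Z = 70Z^4 > 0 (assuming positive values)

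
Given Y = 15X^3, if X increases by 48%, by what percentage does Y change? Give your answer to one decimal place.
224.2%

For Y = 15X^3:
If X → X(1 + 0.48)
Then Y → Y · (1 + 0.48)^3
     ≈ Y · 3.2418

Percentage change = ((1 + 0.48)^3 − 1) × 100% ≈ 224.2%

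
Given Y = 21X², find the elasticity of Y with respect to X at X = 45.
Elasticity = 2

Elasticity = (dY/dX) · (X/Y)

dY/dX = 42·X
At X = 45: dY/dX = 1890, Y = 42525

Elasticity = 1890 · (45 / 42525) = 2

Interpretation: for a small percentage change in X, the percentage change in Y is approximately 2.00 times as large.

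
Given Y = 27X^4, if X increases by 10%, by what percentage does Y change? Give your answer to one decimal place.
46.4%

For Y = 27X^4:
If X → X(1 + 0.1)
Then Y → Y · (1 + 0.1)^4
     = Y · 1.4641

Percentage change = ((1 + 0.1)^4 − 1) × 100% ≈ 46.4%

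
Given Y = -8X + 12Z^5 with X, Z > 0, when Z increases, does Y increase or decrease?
Y increases

Taking the partial derivative:
∂Y/∂Z = 60Z^4

∂Y/∂Z = 60Z^4 > 0 (assuming positive values)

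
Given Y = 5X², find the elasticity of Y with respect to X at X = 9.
Elasticity = 2

Elasticity = (dY/dX) · (X/Y)

dY/dX = 10·X
At X = 9: dY/dX = 90, Y = 405

Elasticity = 90 · (9 / 405) = 2

Interpretation: for a small percentage change in X, the percentage change in Y is approximately 2.00 times as large.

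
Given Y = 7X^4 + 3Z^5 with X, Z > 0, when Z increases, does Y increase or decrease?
Y increases

Taking the partial derivative:
∂Y/∂Z = 15Z^4

∂Y/∂Z = 15Z^4 > 0 (assuming positive values)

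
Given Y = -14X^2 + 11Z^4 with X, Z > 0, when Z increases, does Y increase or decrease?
Y increases

Taking the partial derivative:
∂Y/∂Z = 44Z^3

∂Y/∂Z = 44Z^3 > 0 (assuming positive values)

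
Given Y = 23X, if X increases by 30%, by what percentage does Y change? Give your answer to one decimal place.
30.0%

For Y = 23X:
If X → X(1 + 0.3)
Then Y → Y · (1 + 0.3)^1
     = Y · 1.3000

Percentage change = ((1 + 0.3)^1 − 1) × 100% = 30.0%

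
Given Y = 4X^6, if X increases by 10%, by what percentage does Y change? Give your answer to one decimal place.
77.2%

For Y = 4X^6:
If X → X(1 + 0.1)
Then Y → Y · (1 + 0.1)^6
     ≈ Y · 1.7716

Percentage change = ((1 + 0.1)^6 − 1) × 100% ≈ 77.2%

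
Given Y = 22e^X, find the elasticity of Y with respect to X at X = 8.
Elasticity = 8

Elasticity = (dY/dX) · (X/Y)

dY/dX = 22·e^X
At X = 8: dY/dX = 22·e^8, Y = 22·e^8

Elasticity = (22·e^8) · (8 / (22·e^8)) = 8

Interpretation: for a small percentage change in X, the percentage change in Y is approximately 8.00 times as large.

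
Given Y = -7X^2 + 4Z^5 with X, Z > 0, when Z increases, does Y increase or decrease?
Y increases

Taking the partial derivative:
∂Y/∂Z = 20Z^4

∂Y/∂Z = 20Z^4 > 0 (assuming positive values)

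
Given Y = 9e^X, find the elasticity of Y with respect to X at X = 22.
Elasticity = 22

Elasticity = (dY/dX) · (X/Y)

dY/dX = 9·e^X
At X = 22: dY/dX = 9·e^22, Y = 9·e^22

Elasticity = (9·e^22) · (22 / (9·e^22)) = 22

Interpretation: for a small percentage change in X, the percentage change in Y is approximately 22.00 times as large.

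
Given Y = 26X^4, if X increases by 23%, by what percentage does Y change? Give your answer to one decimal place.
128.9%

For Y = 26X^4:
If X → X(1 + 0.23)
Then Y → Y · (1 + 0.23)^4
     ≈ Y · 2.2889

Percentage change = ((1 + 0.23)^4 − 1) × 100% ≈ 128.9%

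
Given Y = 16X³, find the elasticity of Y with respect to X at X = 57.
Elasticity = 3

Elasticity = (dY/dX) · (X/Y)

dY/dX = 48·X²
At X = 57: dY/dX = 155952, Y = 2963088

Elasticity = 155952 · (57 / 2963088) = 3

Interpretation: for a small percentage change in X, the percentage change in Y is approximately 3.00 times as large.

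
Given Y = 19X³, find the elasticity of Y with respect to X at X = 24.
Elasticity = 3

Elasticity = (dY/dX) · (X/Y)

dY/dX = 57·X²
At X = 24: dY/dX = 32832, Y = 262656

Elasticity = 32832 · (24 / 262656) = 3

Interpretation: for a small percentage change in X, the percentage change in Y is approximately 3.00 times as large.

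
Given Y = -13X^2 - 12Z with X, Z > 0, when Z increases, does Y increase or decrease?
Y decreases

Taking the partial derivative:
∂Y/∂Z = -12

∂Y/∂Z = -12 < 0 (assuming positive values)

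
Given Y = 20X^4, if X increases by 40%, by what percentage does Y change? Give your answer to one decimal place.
284.2%

For Y = 20X^4:
If X → X(1 + 0.4)
Then Y → Y · (1 + 0.4)^4
     = Y · 3.8416

Percentage change = ((1 + 0.4)^4 − 1) × 100% ≈ 284.2%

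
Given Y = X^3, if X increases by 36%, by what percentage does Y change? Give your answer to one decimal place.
151.5%

For Y = X^3:
If X → X(1 + 0.36)
Then Y → Y · (1 + 0.36)^3
     ≈ Y · 2.5155

Percentage change = ((1 + 0.36)^3 − 1) × 100% ≈ 151.5%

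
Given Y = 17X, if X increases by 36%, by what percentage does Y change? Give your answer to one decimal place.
36.0%

For Y = 17X:
If X → X(1 + 0.36)
Then Y → Y · (1 + 0.36)^1
     = Y · 1.3600

Percentage change = ((1 + 0.36)^1 − 1) × 100% = 36.0%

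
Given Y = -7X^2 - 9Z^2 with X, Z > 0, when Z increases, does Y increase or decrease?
Y decreases

Taking the partial derivative:
∂Y/∂Z = -18Z

∂Y/∂Z = -18Z < 0 (assuming positive values)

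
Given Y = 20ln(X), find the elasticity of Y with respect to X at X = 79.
Elasticity = 1/ln(79) ≈ 0.2289

Elasticity = (dY/dX) · (X/Y)

dY/dX = 20/X
At X = 79: dY/dX = 20/79, Y = 20·ln(79)

Elasticity = (20/79) · (79 / (20·ln(79))) = 1/ln(79) ≈ 0.2289

Interpretation: for a small percentage change in X, the percentage change in Y is approximately 0.23 times as large.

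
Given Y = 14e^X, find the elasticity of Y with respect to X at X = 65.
Elasticity = 65

Elasticity = (dY/dX) · (X/Y)

dY/dX = 14·e^X
At X = 65: dY/dX = 14·e^65, Y = 14·e^65

Elasticity = (14·e^65) · (65 / (14·e^65)) = 65

Interpretation: for a small percentage change in X, the percentage change in Y is approximately 65.00 times as large.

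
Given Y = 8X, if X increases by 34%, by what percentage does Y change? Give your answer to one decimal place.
34.0%

For Y = 8X:
If X → X(1 + 0.34)
Then Y → Y · (1 + 0.34)^1
     = Y · 1.3400

Percentage change = ((1 + 0.34)^1 − 1) × 100% = 34.0%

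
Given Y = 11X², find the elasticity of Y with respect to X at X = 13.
Elasticity = 2

Elasticity = (dY/dX) · (X/Y)

dY/dX = 22·X
At X = 13: dY/dX = 286, Y = 1859

Elasticity = 286 · (13 / 1859) = 2

Interpretation: for a small percentage change in X, the percentage change in Y is approximately 2.00 times as large.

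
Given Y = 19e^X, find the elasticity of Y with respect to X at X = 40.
Elasticity = 40

Elasticity = (dY/dX) · (X/Y)

dY/dX = 19·e^X
At X = 40: dY/dX = 19·e^40, Y = 19·e^40

Elasticity = (19·e^40) · (40 / (19·e^40)) = 40

Interpretation: for a small percentage change in X, the percentage change in Y is approximately 40.00 times as large.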